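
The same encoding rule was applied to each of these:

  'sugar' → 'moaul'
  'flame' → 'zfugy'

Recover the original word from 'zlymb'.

fresh

It's a constant shift of +20 (ROT20).
Decoding zlymb: z−20=f, l−20=r, y−20=e, m−20=s, b−20=h.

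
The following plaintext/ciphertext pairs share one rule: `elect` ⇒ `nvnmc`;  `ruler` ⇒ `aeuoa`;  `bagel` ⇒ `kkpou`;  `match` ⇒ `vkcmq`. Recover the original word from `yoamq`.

Shifts by position in elect: pos 0: e→n (+9), pos 1: l→v (+10), pos 2: e→n (+9), pos 3: c→m (+10) — repeating every 2. It's a Vigenère-style cipher with numeric key [9,10]: position i shifts by key[i mod 2].
Undoing it on yoamq: y−9=p, o−10=e, a−9=r, m−10=c, q−9=h.

perch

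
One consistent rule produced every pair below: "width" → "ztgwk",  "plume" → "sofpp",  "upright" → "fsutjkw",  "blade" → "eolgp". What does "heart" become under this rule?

kpluw

The rule splits by letter class: vowels +11, consonants +3.
On heart: h(cons)+3=k, e(vowel)+11=p, a(vowel)+11=l, r(cons)+3=u, t(cons)+3=w.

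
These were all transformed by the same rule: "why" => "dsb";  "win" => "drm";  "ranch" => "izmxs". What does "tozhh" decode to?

glass

Each pair mirrors across the alphabet (w↔d, h↔s, y↔b): positions sum to 25. Letters are reflected about the middle of the alphabet (position → 25−position): Atbash.
Reversing it on tozhh: t↔g, o↔l, z↔a, h↔s, h↔s.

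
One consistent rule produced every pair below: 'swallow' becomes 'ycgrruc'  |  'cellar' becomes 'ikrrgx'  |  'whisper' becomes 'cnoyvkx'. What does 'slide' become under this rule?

Every letter moves 6 places later in the alphabet, wrapping around z→a.
Applying it to slide: s+6=y, l+6=r, i+6=o, d+6=j, e+6=k.

yrojk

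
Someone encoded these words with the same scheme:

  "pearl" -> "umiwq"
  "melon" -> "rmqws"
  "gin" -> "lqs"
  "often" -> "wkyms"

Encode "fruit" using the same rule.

Vowels shift forward by 8 and consonants shift forward by 5.
Applying it to fruit: f(cons)+5=k, r(cons)+5=w, u(vowel)+8=c, i(vowel)+8=q, t(cons)+5=y.

kwcqy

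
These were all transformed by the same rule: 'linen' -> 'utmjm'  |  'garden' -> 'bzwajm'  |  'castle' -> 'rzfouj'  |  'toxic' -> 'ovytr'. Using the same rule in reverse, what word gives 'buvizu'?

global

This is an affine cipher: with a=0,…,z=25, each position x becomes (9x+25) mod 26.
Reversing it on buvizu: b(1)→3·(1−25)≡6=g; u(20)→3·(20−25)≡11=l; v(21)→3·(21−25)≡14=o; i(8)→3·(8−25)≡1=b; z(25)→3·(25−25)≡0=a; u(20)→3·(20−25)≡11=l (all mod 26).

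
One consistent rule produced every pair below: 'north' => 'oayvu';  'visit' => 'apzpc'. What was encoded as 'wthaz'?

stamp

The output letters match the input read backwards, each shifted +7: north reversed is htron. The word is reversed, then every letter is shifted forward by 7.
Decoding wthaz: shift back: w−7=p, t−7=m, h−7=a, a−7=t, z−7=s → pmats; then reverse → stamp.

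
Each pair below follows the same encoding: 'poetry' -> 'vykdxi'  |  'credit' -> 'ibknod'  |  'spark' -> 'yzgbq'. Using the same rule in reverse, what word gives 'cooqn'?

Shifts by position in poetry: pos 0: p→v (+6), pos 1: o→y (+10), pos 2: e→k (+6), pos 3: t→d (+10) — repeating every 2. The shifts repeat in a cycle of length 2: positions 0,1,… shift by +6, +10, then the pattern repeats.
Undoing it on cooqn: c−6=w, o−10=e, o−6=i, q−10=g, n−6=h.

weigh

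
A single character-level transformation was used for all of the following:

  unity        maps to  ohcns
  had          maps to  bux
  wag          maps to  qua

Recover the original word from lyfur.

relax

This is a Caesar cipher with shift 20.
Undoing it on lyfur: l−20=r, y−20=e, f−20=l, u−20=a, r−20=x.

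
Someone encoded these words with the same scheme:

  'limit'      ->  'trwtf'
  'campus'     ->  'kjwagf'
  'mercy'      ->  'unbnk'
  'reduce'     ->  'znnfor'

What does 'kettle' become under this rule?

In limit: l→t is +8, i→r is +9, m→w is +10, i→t is +11 — the shift increases by 1 each position. Each letter shifts forward by (position + 8), i.e. 8, 9, 10, … — the shift grows by one for each successive letter.
For kettle: k+8=s, e+9=n, t+10=d, t+11=e, l+12=x, e+13=r.

sndexr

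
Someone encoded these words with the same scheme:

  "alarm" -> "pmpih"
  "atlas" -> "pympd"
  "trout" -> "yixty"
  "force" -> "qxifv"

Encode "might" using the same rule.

hblgy

a(0)→p(15) and l(11)→m(12) fit y≡21x+15 (mod 26); the inverse of 21 mod 26 is 5. Treating letters as 0–25, the rule is x ↦ 21x + 15 (mod 26).
On might: m(12)→21·12+15≡7=h; i(8)→21·8+15≡1=b; g(6)→21·6+15≡11=l; h(7)→21·7+15≡6=g; t(19)→21·19+15≡24=y (all mod 26).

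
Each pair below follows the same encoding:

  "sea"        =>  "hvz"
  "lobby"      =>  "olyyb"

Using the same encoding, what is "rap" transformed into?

izk

Each pair mirrors across the alphabet (s↔h, e↔v, a↔z): positions sum to 25. This is the alphabet-reversal cipher (Atbash): a becomes z, b becomes y, etc.
Applying it to rap: r↔i, a↔z, p↔k.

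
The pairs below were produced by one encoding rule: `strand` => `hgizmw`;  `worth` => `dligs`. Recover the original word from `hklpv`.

Each pair mirrors across the alphabet (s↔h, t↔g, r↔i): positions sum to 25. Each letter is replaced by its mirror in the alphabet: a↔z, b↔y, c↔x, and so on (the Atbash cipher).
Decoding hklpv: h↔s, k↔p, l↔o, p↔k, v↔e.

spoke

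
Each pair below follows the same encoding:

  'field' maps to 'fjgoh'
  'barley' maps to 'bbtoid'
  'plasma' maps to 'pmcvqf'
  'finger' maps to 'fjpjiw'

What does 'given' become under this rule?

gjxhr

In field: f→f is +0, i→j is +1, e→g is +2, l→o is +3 — the shift increases by 1 each position. Letter i (0-indexed) is shifted by i+0, so successive shifts are 0, 1, 2, ….
Applying it to given: g+0=g, i+1=j, v+2=x, e+3=h, n+4=r.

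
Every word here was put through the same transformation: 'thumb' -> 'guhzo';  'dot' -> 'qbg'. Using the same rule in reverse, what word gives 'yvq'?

Compare letters: t→g is +13, h→u is +13, u→h is +13 — a constant shift. Every letter moves 13 places later in the alphabet, wrapping around z→a.
Undoing it on yvq: y−13=l, v−13=i, q−13=d.

lid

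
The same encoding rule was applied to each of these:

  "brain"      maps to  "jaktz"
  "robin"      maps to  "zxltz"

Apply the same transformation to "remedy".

In brain: b→j is +8, r→a is +9, a→k is +10, i→t is +11 — the shift increases by 1 each position. Each letter shifts forward by (position + 8), i.e. 8, 9, 10, … — the shift grows by one for each successive letter.
On remedy: r+8=z, e+9=n, m+10=w, e+11=p, d+12=p, y+13=l.

znwppl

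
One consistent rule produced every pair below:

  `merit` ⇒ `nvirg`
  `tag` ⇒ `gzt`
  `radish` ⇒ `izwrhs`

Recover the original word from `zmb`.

any

Each pair mirrors across the alphabet (m↔n, e↔v, r↔i): positions sum to 25. This is the alphabet-reversal cipher (Atbash): a becomes z, b becomes y, etc.
Decoding zmb: z↔a, m↔n, b↔y.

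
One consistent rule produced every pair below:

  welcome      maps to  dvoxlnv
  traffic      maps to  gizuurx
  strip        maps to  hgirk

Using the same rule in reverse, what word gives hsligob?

Letters are reflected about the middle of the alphabet (position → 25−position): Atbash.
Reversing it on hsligob: h↔s, s↔h, l↔o, i↔r, g↔t, o↔l, b↔y.

shortly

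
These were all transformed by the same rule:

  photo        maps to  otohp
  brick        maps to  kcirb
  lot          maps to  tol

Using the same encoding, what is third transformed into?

driht

The word is simply reversed.
On third: reverse → driht.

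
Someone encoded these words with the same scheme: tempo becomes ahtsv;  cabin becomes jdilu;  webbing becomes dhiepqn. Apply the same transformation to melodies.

Shifts by position in tempo: pos 0: t→a (+7), pos 1: e→h (+3), pos 2: m→t (+7), pos 3: p→s (+3) — repeating every 2. The shifts repeat in a cycle of length 2: positions 0,1,… shift by +7, +3, then the pattern repeats.
On melodies: m+7=t, e+3=h, l+7=s, o+3=r, d+7=k, i+3=l, e+7=l, s+3=v.

thsrkllv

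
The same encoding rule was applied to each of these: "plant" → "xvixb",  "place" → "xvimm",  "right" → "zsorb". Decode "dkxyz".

Shifts by position in plant: pos 0: p→x (+8), pos 1: l→v (+10), pos 2: a→i (+8), pos 3: n→x (+10) — repeating every 2. It's a Vigenère-style cipher with numeric key [8,10]: position i shifts by key[i mod 2].
Undoing it on dkxyz: d−8=v, k−10=a, x−8=p, y−10=o, z−8=r.

vapor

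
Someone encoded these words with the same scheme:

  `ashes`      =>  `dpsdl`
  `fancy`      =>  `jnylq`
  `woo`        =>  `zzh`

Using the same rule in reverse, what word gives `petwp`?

elite

The output letters match the input read backwards, each shifted +11: ashes reversed is sehsa. Read the word backwards and shift each letter +11.
Reversing it on petwp: shift back: p−11=e, e−11=t, t−11=i, w−11=l, p−11=e → etile; then reverse → elite.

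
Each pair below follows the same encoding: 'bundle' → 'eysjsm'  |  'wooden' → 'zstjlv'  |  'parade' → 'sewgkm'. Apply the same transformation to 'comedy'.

fsrkkg

In bundle: b→e is +3, u→y is +4, n→s is +5, d→j is +6 — the shift increases by 1 each position. The shift increases by 1 at each position, starting from +3: 3, 4, 5, ….
Applying it to comedy: c+3=f, o+4=s, m+5=r, e+6=k, d+7=k, y+8=g.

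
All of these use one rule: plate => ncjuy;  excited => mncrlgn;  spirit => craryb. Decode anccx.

otter

The output letters match the input read backwards, each shifted +9: plate reversed is etalp. Two steps: reverse the string, then apply a Caesar shift of +9.
Reversing it on anccx: shift back: a−9=r, n−9=e, c−9=t, c−9=t, x−9=o → retto; then reverse → otter.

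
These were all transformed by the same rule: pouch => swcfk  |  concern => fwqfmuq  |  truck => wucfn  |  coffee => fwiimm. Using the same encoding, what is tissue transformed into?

wqvvcm

The shift depends on letter class: consonant p→s is +3, but vowel o→w is +8. Vowels shift forward by 8 and consonants shift forward by 3.
For tissue: t(cons)+3=w, i(vowel)+8=q, s(cons)+3=v, s(cons)+3=v, u(vowel)+8=c, e(vowel)+8=m.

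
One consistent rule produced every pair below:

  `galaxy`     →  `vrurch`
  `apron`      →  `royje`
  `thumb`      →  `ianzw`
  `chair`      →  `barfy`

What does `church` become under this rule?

g(6)→v(21) and a(0)→r(17) fit y≡5x+17 (mod 26); the inverse of 5 mod 26 is 21. Treating letters as 0–25, the rule is x ↦ 5x + 17 (mod 26).
For church: c(2)→5·2+17≡1=b; h(7)→5·7+17≡0=a; u(20)→5·20+17≡13=n; r(17)→5·17+17≡24=y; c(2)→5·2+17≡1=b; h(7)→5·7+17≡0=a (all mod 26).

banyba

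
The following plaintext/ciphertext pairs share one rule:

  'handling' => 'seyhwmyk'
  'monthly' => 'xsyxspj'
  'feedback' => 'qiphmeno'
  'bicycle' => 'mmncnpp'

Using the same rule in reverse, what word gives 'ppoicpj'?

elderly

The shifts repeat in a cycle of length 2: positions 0,1,… shift by +11, +4, then the pattern repeats.
Reversing it on ppoicpj: p−11=e, p−4=l, o−11=d, i−4=e, c−11=r, p−4=l, j−11=y.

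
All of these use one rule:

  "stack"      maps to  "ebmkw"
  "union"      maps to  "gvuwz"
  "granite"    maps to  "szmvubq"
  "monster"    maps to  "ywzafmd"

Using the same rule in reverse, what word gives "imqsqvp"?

A repeating key of period 2 is used — shifts +12, +8 over and over.
Decoding imqsqvp: i−12=w, m−8=e, q−12=e, s−8=k, q−12=e, v−8=n, p−12=d.

weekend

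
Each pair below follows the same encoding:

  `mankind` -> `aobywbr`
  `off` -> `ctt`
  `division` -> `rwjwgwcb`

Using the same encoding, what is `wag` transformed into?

Compare letters: m→a is +14, a→o is +14, n→b is +14 — a constant shift. This is a Caesar cipher with shift 14.
For wag: w+14=k, a+14=o, g+14=u.

kou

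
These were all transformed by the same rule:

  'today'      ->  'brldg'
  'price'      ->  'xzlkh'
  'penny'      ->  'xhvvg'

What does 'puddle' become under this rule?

xxllth

Two shifts are in play — +3 for a/e/i/o/u, +8 for every other letter.
On puddle: p(cons)+8=x, u(vowel)+3=x, d(cons)+8=l, d(cons)+8=l, l(cons)+8=t, e(vowel)+3=h.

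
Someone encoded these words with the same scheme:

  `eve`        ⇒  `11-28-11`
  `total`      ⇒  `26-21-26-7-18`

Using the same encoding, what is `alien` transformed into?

7-18-15-11-20

e is letter #5 and maps to 11: an offset of 6. Letters become their 1-based position plus 6 (so a→7, b→8, …).
Applying it to alien: a=1→7, l=12→18, i=9→15, e=5→11, n=14→20.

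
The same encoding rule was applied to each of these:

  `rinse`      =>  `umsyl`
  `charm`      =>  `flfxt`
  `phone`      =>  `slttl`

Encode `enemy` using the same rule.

hrjsf

Letter i (0-indexed) is shifted by i+3, so successive shifts are 3, 4, 5, ….
For enemy: e+3=h, n+4=r, e+5=j, m+6=s, y+7=f.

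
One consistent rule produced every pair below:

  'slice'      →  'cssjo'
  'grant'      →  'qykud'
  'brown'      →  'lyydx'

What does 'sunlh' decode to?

index

Shifts by position in slice: pos 0: s→c (+10), pos 1: l→s (+7), pos 2: i→s (+10), pos 3: c→j (+7) — repeating every 2. The shifts repeat in a cycle of length 2: positions 0,1,… shift by +10, +7, then the pattern repeats.
Reversing it on sunlh: s−10=i, u−7=n, n−10=d, l−7=e, h−10=x.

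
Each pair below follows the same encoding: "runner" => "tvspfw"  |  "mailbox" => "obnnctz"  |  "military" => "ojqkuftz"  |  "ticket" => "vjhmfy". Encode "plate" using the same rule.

It's a Vigenère-style cipher with numeric key [2,1,5]: position i shifts by key[i mod 3].
On plate: p+2=r, l+1=m, a+5=f, t+2=v, e+1=f.

rmfvf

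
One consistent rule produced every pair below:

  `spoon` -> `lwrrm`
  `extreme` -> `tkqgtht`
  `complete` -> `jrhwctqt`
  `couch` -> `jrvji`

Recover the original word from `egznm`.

brain

s(18)→l(11) and p(15)→w(22) fit y≡5x+25 (mod 26); the inverse of 5 mod 26 is 21. This is an affine cipher: with a=0,…,z=25, each position x becomes (5x+25) mod 26.
Undoing it on egznm: e(4)→21·(4−25)≡1=b; g(6)→21·(6−25)≡17=r; z(25)→21·(25−25)≡0=a; n(13)→21·(13−25)≡8=i; m(12)→21·(12−25)≡13=n (all mod 26).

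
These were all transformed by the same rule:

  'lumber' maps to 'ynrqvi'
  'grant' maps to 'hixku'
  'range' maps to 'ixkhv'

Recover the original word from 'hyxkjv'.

Treating letters as 0–25, the rule is x ↦ 19x + 23 (mod 26).
Reversing it on hyxkjv: h(7)→11·(7−23)≡6=g; y(24)→11·(24−23)≡11=l; x(23)→11·(23−23)≡0=a; k(10)→11·(10−23)≡13=n; j(9)→11·(9−23)≡2=c; v(21)→11·(21−23)≡4=e (all mod 26).

glance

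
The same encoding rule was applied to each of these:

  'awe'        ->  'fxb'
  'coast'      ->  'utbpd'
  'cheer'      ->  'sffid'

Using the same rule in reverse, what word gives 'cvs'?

The word is reversed, then every letter is shifted forward by 1.
Undoing it on cvs: shift back: c−1=b, v−1=u, s−1=r → bur; then reverse → rub.

rub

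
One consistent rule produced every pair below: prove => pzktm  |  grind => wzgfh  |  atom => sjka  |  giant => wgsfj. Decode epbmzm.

sphere

p(15)→p(15) and r(17)→z(25) fit y≡5x+18 (mod 26); the inverse of 5 mod 26 is 21. This is an affine cipher: with a=0,…,z=25, each position x becomes (5x+18) mod 26.
Reversing it on epbmzm: e(4)→21·(4−18)≡18=s; p(15)→21·(15−18)≡15=p; b(1)→21·(1−18)≡7=h; m(12)→21·(12−18)≡4=e; z(25)→21·(25−18)≡17=r; m(12)→21·(12−18)≡4=e (all mod 26).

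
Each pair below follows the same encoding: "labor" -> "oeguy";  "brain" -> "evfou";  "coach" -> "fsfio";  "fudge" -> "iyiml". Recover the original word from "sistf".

penny

In labor: l→o is +3, a→e is +4, b→g is +5, o→u is +6 — the shift increases by 1 each position. Letter i (0-indexed) is shifted by i+3, so successive shifts are 3, 4, 5, ….
Undoing it on sistf: s−3=p, i−4=e, s−5=n, t−6=n, f−7=y.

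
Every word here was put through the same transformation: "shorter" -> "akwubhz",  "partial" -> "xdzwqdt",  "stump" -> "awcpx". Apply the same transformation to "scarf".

Shifts by position in shorter: pos 0: s→a (+8), pos 1: h→k (+3), pos 2: o→w (+8), pos 3: r→u (+3) — repeating every 2. It's a Vigenère-style cipher with numeric key [8,3]: position i shifts by key[i mod 2].
For scarf: s+8=a, c+3=f, a+8=i, r+3=u, f+8=n.

afiun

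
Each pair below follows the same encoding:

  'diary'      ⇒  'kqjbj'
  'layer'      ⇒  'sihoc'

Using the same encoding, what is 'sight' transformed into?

zqpre

In diary: d→k is +7, i→q is +8, a→j is +9, r→b is +10 — the shift increases by 1 each position. The shift increases by 1 at each position, starting from +7: 7, 8, 9, ….
For sight: s+7=z, i+8=q, g+9=p, h+10=r, t+11=e.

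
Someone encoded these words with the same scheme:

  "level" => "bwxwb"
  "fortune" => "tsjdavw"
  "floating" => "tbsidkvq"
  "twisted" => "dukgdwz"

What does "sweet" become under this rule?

l(11)→b(1) and e(4)→w(22) fit y≡23x+8 (mod 26); the inverse of 23 mod 26 is 17. Treating letters as 0–25, the rule is x ↦ 23x + 8 (mod 26).
On sweet: s(18)→23·18+8≡6=g; w(22)→23·22+8≡20=u; e(4)→23·4+8≡22=w; e(4)→23·4+8≡22=w; t(19)→23·19+8≡3=d (all mod 26).

guwwd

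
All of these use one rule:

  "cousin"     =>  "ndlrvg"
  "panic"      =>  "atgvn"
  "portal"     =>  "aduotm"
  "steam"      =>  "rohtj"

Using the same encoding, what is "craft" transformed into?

nuteo

c(2)→n(13) and o(14)→d(3) fit y≡23x+19 (mod 26); the inverse of 23 mod 26 is 17. This is an affine cipher: with a=0,…,z=25, each position x becomes (23x+19) mod 26.
On craft: c(2)→23·2+19≡13=n; r(17)→23·17+19≡20=u; a(0)→23·0+19≡19=t; f(5)→23·5+19≡4=e; t(19)→23·19+19≡14=o (all mod 26).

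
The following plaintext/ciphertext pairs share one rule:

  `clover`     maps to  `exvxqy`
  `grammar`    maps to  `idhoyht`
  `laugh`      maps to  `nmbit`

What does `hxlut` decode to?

It's a Vigenère-style cipher with numeric key [2,12,7]: position i shifts by key[i mod 3].
Undoing it on hxlut: h−2=f, x−12=l, l−7=e, u−2=s, t−12=h.

flesh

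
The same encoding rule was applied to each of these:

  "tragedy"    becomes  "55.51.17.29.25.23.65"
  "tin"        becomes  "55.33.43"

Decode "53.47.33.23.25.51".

spider

t(#20)→55 and r(#18)→51: differences scale by 2, so n = 2·pos + 15. Each letter becomes 2×(its alphabet position, a=1..z=26) + 15.
Reversing it on 53.47.33.23.25.51: 53→(53−15)÷2=19=s, 47→(47−15)÷2=16=p, 33→(33−15)÷2=9=i, 23→(23−15)÷2=4=d, 25→(25−15)÷2=5=e, 51→(51−15)÷2=18=r.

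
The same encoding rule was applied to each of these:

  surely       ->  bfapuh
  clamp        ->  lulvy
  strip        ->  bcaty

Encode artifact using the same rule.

The rule splits by letter class: vowels +11, consonants +9.
On artifact: a(vowel)+11=l, r(cons)+9=a, t(cons)+9=c, i(vowel)+11=t, f(cons)+9=o, a(vowel)+11=l, c(cons)+9=l, t(cons)+9=c.

lactollc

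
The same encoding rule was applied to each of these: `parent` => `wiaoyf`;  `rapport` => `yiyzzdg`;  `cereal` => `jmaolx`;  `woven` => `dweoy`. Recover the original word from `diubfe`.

walrus

In parent: p→w is +7, a→i is +8, r→a is +9, e→o is +10 — the shift increases by 1 each position. Each letter shifts forward by (position + 7), i.e. 7, 8, 9, … — the shift grows by one for each successive letter.
Undoing it on diubfe: d−7=w, i−8=a, u−9=l, b−10=r, f−11=u, e−12=s.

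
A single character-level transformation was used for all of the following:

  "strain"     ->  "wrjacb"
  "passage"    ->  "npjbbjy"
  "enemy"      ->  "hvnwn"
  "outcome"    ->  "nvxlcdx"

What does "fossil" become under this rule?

urbbxo

The word is reversed, then every letter is shifted forward by 9.
For fossil: reverse → lissof; then shift: l+9=u, i+9=r, s+9=b, s+9=b, o+9=x, f+9=o.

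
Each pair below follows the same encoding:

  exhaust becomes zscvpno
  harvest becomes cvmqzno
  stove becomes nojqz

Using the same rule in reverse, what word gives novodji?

station

This is a Caesar cipher with shift 21.
Undoing it on novodji: n−21=s, o−21=t, v−21=a, o−21=t, d−21=i, j−21=o, i−21=n.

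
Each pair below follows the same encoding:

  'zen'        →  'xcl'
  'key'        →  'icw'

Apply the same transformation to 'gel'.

ecj

Compare letters: z→x is +24, e→c is +24, n→l is +24 — a constant shift. This is a Caesar cipher with shift 24.
Applying it to gel: g+24=e, e+24=c, l+24=j.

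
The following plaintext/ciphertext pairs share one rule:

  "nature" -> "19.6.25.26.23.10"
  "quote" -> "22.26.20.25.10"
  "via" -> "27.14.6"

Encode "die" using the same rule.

9.14.10

n is letter #14 and maps to 19: an offset of 5. Each letter is replaced by its alphabet position (a=1..z=26) + 5.
Applying it to die: d=4→9, i=9→14, e=5→10.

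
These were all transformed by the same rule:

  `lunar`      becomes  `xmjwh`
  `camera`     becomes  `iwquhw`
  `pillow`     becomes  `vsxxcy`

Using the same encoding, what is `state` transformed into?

l(11)→x(23) and u(20)→m(12) fit y≡19x+22 (mod 26); the inverse of 19 mod 26 is 11. This is an affine cipher: with a=0,…,z=25, each position x becomes (19x+22) mod 26.
Applying it to state: s(18)→19·18+22≡0=a; t(19)→19·19+22≡19=t; a(0)→19·0+22≡22=w; t(19)→19·19+22≡19=t; e(4)→19·4+22≡20=u (all mod 26).

atwtu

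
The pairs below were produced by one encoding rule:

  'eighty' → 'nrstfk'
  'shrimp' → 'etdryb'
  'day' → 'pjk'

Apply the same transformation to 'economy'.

noxzxyk

The shift depends on letter class: consonant g→s is +12, but vowel e→n is +9. Two shifts are in play — +9 for a/e/i/o/u, +12 for every other letter.
On economy: e(vowel)+9=n, c(cons)+12=o, o(vowel)+9=x, n(cons)+12=z, o(vowel)+9=x, m(cons)+12=y, y(cons)+12=k.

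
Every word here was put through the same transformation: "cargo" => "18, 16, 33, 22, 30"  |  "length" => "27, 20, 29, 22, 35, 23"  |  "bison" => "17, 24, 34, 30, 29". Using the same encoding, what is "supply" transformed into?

c is letter #3 and maps to 18: an offset of 15. The number is (letter's place in the alphabet, a=1) + 15.
Applying it to supply: s=19→34, u=21→36, p=16→31, p=16→31, l=12→27, y=25→40.

34, 36, 31, 31, 27, 40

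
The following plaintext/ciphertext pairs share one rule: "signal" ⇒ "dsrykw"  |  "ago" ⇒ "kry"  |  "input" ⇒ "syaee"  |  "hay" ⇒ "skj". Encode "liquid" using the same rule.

wsbeso

The shift depends on letter class: consonant s→d is +11, but vowel i→s is +10. The rule splits by letter class: vowels +10, consonants +11.
On liquid: l(cons)+11=w, i(vowel)+10=s, q(cons)+11=b, u(vowel)+10=e, i(vowel)+10=s, d(cons)+11=o.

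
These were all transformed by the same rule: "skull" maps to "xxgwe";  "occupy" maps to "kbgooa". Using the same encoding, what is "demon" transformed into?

The output letters match the input read backwards, each shifted +12: skull reversed is lluks. Two steps: reverse the string, then apply a Caesar shift of +12.
For demon: reverse → nomed; then shift: n+12=z, o+12=a, m+12=y, e+12=q, d+12=p.

zayqp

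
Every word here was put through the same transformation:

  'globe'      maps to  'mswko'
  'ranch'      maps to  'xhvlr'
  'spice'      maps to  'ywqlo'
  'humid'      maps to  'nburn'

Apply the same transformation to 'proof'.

In globe: g→m is +6, l→s is +7, o→w is +8, b→k is +9 — the shift increases by 1 each position. Each letter shifts forward by (position + 6), i.e. 6, 7, 8, … — the shift grows by one for each successive letter.
For proof: p+6=v, r+7=y, o+8=w, o+9=x, f+10=p.

vywxp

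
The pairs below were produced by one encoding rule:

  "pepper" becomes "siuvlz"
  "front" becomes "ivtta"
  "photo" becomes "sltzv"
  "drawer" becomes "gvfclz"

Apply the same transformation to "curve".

fywbl

In pepper: p→s is +3, e→i is +4, p→u is +5, p→v is +6 — the shift increases by 1 each position. Each letter shifts forward by (position + 3), i.e. 3, 4, 5, … — the shift grows by one for each successive letter.
For curve: c+3=f, u+4=y, r+5=w, v+6=b, e+7=l.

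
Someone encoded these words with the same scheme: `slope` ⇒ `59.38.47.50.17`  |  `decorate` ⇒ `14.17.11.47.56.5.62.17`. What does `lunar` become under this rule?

38.65.44.5.56

s(#19)→59 and l(#12)→38: differences scale by 3, so n = 3·pos + 2. The formula is n = 3×(alphabet index, a=1) + 2.
On lunar: l=12→38, u=21→65, n=14→44, a=1→5, r=18→56.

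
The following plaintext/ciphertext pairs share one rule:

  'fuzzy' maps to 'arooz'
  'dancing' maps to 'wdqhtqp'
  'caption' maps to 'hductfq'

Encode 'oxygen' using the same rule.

f(5)→a(0) and u(20)→r(17) fit y≡15x+3 (mod 26); the inverse of 15 mod 26 is 7. Each letter's alphabet position (a=0..z=25) is mapped through 15·x+3 mod 26 — an affine cipher.
For oxygen: o(14)→15·14+3≡5=f; x(23)→15·23+3≡10=k; y(24)→15·24+3≡25=z; g(6)→15·6+3≡15=p; e(4)→15·4+3≡11=l; n(13)→15·13+3≡16=q (all mod 26).

fkzplq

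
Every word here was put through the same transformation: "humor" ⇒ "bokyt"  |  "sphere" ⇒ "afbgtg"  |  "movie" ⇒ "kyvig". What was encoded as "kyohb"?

h(7)→b(1) and u(20)→o(14) fit y≡7x+4 (mod 26); the inverse of 7 mod 26 is 15. Each letter's alphabet position (a=0..z=25) is mapped through 7·x+4 mod 26 — an affine cipher.
Decoding kyohb: k(10)→15·(10−4)≡12=m; y(24)→15·(24−4)≡14=o; o(14)→15·(14−4)≡20=u; h(7)→15·(7−4)≡19=t; b(1)→15·(1−4)≡7=h (all mod 26).

mouth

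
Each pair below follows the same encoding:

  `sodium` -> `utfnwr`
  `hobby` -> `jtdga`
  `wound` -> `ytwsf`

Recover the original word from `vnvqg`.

Shifts by position in sodium: pos 0: s→u (+2), pos 1: o→t (+5), pos 2: d→f (+2), pos 3: i→n (+5) — repeating every 2. It's a Vigenère-style cipher with numeric key [2,5]: position i shifts by key[i mod 2].
Decoding vnvqg: v−2=t, n−5=i, v−2=t, q−5=l, g−2=e.

title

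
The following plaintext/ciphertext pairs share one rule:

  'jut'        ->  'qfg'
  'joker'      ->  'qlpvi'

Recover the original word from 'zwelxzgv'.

Each pair mirrors across the alphabet (j↔q, u↔f, t↔g): positions sum to 25. This is the alphabet-reversal cipher (Atbash): a becomes z, b becomes y, etc.
Undoing it on zwelxzgv: z↔a, w↔d, e↔v, l↔o, x↔c, z↔a, g↔t, v↔e.

advocate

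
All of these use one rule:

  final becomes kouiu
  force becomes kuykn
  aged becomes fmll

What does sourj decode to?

Letter i (0-indexed) is shifted by i+5, so successive shifts are 5, 6, 7, ….
Undoing it on sourj: s−5=n, o−6=i, u−7=n, r−8=j, j−9=a.

ninja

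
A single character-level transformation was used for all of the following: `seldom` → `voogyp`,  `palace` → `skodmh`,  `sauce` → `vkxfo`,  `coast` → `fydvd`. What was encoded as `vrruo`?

The shifts repeat in a cycle of length 3: positions 0,1,… shift by +3, +10, +3, then the pattern repeats.
Reversing it on vrruo: v−3=s, r−10=h, r−3=o, u−3=r, o−10=e.

shore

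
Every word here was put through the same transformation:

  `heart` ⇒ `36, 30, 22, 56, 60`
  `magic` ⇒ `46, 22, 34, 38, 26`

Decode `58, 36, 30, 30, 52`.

The formula is n = 2×(alphabet index, a=1) + 20.
Reversing it on 58, 36, 30, 30, 52: 58→(58−20)÷2=19=s, 36→(36−20)÷2=8=h, 30→(30−20)÷2=5=e, 30→(30−20)÷2=5=e, 52→(52−20)÷2=16=p.

sheep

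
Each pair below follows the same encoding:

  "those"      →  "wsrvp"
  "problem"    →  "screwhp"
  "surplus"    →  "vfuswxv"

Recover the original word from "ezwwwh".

The shifts repeat in a cycle of length 3: positions 0,1,… shift by +3, +11, +3, then the pattern repeats.
Decoding ezwwwh: e−3=b, z−11=o, w−3=t, w−3=t, w−11=l, h−3=e.

bottle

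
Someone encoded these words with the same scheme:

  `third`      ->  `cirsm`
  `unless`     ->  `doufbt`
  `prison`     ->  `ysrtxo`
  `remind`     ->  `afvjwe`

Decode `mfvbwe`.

Shifts by position in third: pos 0: t→c (+9), pos 1: h→i (+1), pos 2: i→r (+9), pos 3: r→s (+1) — repeating every 2. The shifts repeat in a cycle of length 2: positions 0,1,… shift by +9, +1, then the pattern repeats.
Decoding mfvbwe: m−9=d, f−1=e, v−9=m, b−1=a, w−9=n, e−1=d.

demand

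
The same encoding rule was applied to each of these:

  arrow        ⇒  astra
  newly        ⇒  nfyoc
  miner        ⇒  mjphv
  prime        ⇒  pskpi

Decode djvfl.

Each letter shifts forward by its position index (0, 1, 2, …) — the shift grows by one for each successive letter.
Undoing it on djvfl: d−0=d, j−1=i, v−2=t, f−3=c, l−4=h.

ditch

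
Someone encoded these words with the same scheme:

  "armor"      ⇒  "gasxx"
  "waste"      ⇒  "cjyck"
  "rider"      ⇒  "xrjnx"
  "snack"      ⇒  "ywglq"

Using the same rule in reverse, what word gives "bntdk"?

venue

The shifts repeat in a cycle of length 2: positions 0,1,… shift by +6, +9, then the pattern repeats.
Decoding bntdk: b−6=v, n−9=e, t−6=n, d−9=u, k−6=e.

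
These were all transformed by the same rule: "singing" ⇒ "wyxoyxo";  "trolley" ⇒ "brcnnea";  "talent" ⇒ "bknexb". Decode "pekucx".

beacon

This is an affine cipher: with a=0,…,z=25, each position x becomes (5x+10) mod 26.
Reversing it on pekucx: p(15)→21·(15−10)≡1=b; e(4)→21·(4−10)≡4=e; k(10)→21·(10−10)≡0=a; u(20)→21·(20−10)≡2=c; c(2)→21·(2−10)≡14=o; x(23)→21·(23−10)≡13=n (all mod 26).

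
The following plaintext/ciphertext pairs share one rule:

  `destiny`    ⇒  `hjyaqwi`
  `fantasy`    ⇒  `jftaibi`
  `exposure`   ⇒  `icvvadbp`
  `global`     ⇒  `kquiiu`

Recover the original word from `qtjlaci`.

In destiny: d→h is +4, e→j is +5, s→y is +6, t→a is +7 — the shift increases by 1 each position. Each letter shifts forward by (position + 4), i.e. 4, 5, 6, … — the shift grows by one for each successive letter.
Reversing it on qtjlaci: q−4=m, t−5=o, j−6=d, l−7=e, a−8=s, c−9=t, i−10=y.

modesty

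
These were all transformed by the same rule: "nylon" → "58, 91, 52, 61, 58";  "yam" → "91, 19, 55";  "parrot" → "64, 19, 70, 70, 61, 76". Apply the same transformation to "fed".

34, 31, 28

n(#14)→58 and y(#25)→91: differences scale by 3, so n = 3·pos + 16. The formula is n = 3×(alphabet index, a=1) + 16.
For fed: f=6→34, e=5→31, d=4→28.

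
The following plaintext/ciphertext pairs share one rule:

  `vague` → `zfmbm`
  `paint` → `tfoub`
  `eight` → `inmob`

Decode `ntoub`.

joint

Each letter shifts forward by (position + 4), i.e. 4, 5, 6, … — the shift grows by one for each successive letter.
Undoing it on ntoub: n−4=j, t−5=o, o−6=i, u−7=n, b−8=t.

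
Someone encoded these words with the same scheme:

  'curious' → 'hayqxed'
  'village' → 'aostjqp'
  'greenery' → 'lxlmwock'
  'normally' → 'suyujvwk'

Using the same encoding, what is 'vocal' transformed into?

In curious: c→h is +5, u→a is +6, r→y is +7, i→q is +8 — the shift increases by 1 each position. Letter i (0-indexed) is shifted by i+5, so successive shifts are 5, 6, 7, ….
Applying it to vocal: v+5=a, o+6=u, c+7=j, a+8=i, l+9=u.

aujiu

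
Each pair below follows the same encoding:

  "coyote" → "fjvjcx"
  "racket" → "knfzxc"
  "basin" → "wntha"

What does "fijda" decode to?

clown

c(2)→f(5) and o(14)→j(9) fit y≡9x+13 (mod 26); the inverse of 9 mod 26 is 3. Treating letters as 0–25, the rule is x ↦ 9x + 13 (mod 26).
Decoding fijda: f(5)→3·(5−13)≡2=c; i(8)→3·(8−13)≡11=l; j(9)→3·(9−13)≡14=o; d(3)→3·(3−13)≡22=w; a(0)→3·(0−13)≡13=n (all mod 26).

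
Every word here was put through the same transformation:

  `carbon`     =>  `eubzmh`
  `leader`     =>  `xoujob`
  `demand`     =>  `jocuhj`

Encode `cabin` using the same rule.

euzih

c(2)→e(4) and a(0)→u(20) fit y≡5x+20 (mod 26); the inverse of 5 mod 26 is 21. Each letter's alphabet position (a=0..z=25) is mapped through 5·x+20 mod 26 — an affine cipher.
Applying it to cabin: c(2)→5·2+20≡4=e; a(0)→5·0+20≡20=u; b(1)→5·1+20≡25=z; i(8)→5·8+20≡8=i; n(13)→5·13+20≡7=h (all mod 26).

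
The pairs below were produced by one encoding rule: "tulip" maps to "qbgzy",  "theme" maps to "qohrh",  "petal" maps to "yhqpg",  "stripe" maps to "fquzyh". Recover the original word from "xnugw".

world

t(19)→q(16) and u(20)→b(1) fit y≡11x+15 (mod 26); the inverse of 11 mod 26 is 19. This is an affine cipher: with a=0,…,z=25, each position x becomes (11x+15) mod 26.
Reversing it on xnugw: x(23)→19·(23−15)≡22=w; n(13)→19·(13−15)≡14=o; u(20)→19·(20−15)≡17=r; g(6)→19·(6−15)≡11=l; w(22)→19·(22−15)≡3=d (all mod 26).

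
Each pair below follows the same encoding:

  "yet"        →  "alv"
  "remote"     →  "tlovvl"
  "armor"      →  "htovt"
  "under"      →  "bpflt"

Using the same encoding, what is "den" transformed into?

flp

The shift depends on letter class: consonant y→a is +2, but vowel e→l is +7. The rule splits by letter class: vowels +7, consonants +2.
Applying it to den: d(cons)+2=f, e(vowel)+7=l, n(cons)+2=p.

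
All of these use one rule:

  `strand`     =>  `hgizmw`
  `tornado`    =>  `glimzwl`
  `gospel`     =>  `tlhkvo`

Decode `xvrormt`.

Letters are reflected about the middle of the alphabet (position → 25−position): Atbash.
Reversing it on xvrormt: x↔c, v↔e, r↔i, o↔l, r↔i, m↔n, t↔g.

ceiling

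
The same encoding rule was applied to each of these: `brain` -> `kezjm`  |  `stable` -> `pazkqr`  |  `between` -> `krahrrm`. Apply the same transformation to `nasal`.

mzpzq

This is an affine cipher: with a=0,…,z=25, each position x becomes (11x+25) mod 26.
On nasal: n(13)→11·13+25≡12=m; a(0)→11·0+25≡25=z; s(18)→11·18+25≡15=p; a(0)→11·0+25≡25=z; l(11)→11·11+25≡16=q (all mod 26).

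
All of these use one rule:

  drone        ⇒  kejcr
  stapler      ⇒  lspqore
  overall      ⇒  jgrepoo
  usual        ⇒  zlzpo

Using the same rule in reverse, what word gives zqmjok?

uphold

d(3)→k(10) and r(17)→e(4) fit y≡7x+15 (mod 26); the inverse of 7 mod 26 is 15. This is an affine cipher: with a=0,…,z=25, each position x becomes (7x+15) mod 26.
Reversing it on zqmjok: z(25)→15·(25−15)≡20=u; q(16)→15·(16−15)≡15=p; m(12)→15·(12−15)≡7=h; j(9)→15·(9−15)≡14=o; o(14)→15·(14−15)≡11=l; k(10)→15·(10−15)≡3=d (all mod 26).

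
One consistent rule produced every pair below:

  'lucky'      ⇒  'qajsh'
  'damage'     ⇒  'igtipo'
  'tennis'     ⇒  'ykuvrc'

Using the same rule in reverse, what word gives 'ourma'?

joker

In lucky: l→q is +5, u→a is +6, c→j is +7, k→s is +8 — the shift increases by 1 each position. The shift increases by 1 at each position, starting from +5: 5, 6, 7, ….
Reversing it on ourma: o−5=j, u−6=o, r−7=k, m−8=e, a−9=r.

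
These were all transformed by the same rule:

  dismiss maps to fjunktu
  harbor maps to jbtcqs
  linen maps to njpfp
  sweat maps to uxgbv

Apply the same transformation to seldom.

ufneqn

Shifts by position in dismiss: pos 0: d→f (+2), pos 1: i→j (+1), pos 2: s→u (+2), pos 3: m→n (+1) — repeating every 2. It's a Vigenère-style cipher with numeric key [2,1]: position i shifts by key[i mod 2].
On seldom: s+2=u, e+1=f, l+2=n, d+1=e, o+2=q, m+1=n.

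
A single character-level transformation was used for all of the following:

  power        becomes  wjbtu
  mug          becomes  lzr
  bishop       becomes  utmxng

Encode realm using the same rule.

The output letters match the input read backwards, each shifted +5: power reversed is rewop. Two steps: reverse the string, then apply a Caesar shift of +5.
For realm: reverse → mlaer; then shift: m+5=r, l+5=q, a+5=f, e+5=j, r+5=w.

rqfjw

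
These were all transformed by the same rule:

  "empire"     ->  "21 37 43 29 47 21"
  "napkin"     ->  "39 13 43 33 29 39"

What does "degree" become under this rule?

e(#5)→21 and m(#13)→37: differences scale by 2, so n = 2·pos + 11. With a=1..z=26, the number is 2·pos + 11.
For degree: d=4→19, e=5→21, g=7→25, r=18→47, e=5→21, e=5→21.

19 21 25 47 21 21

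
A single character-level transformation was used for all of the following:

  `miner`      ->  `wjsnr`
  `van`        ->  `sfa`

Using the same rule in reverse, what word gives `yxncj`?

exist

The output letters match the input read backwards, each shifted +5: miner reversed is renim. The word is reversed, then every letter is shifted forward by 5.
Decoding yxncj: shift back: y−5=t, x−5=s, n−5=i, c−5=x, j−5=e → tsixe; then reverse → exist.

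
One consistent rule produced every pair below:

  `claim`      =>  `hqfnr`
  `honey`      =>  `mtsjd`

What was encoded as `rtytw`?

Compare letters: c→h is +5, l→q is +5, a→f is +5 — a constant shift. Each letter is shifted forward by 5 in the alphabet (a Caesar shift of +5).
Decoding rtytw: r−5=m, t−5=o, y−5=t, t−5=o, w−5=r.

motor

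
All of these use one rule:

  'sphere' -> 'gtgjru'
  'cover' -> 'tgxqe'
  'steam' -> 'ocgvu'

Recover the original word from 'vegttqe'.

The output letters match the input read backwards, each shifted +2: sphere reversed is erehps. The word is reversed, then every letter is shifted forward by 2.
Decoding vegttqe: shift back: v−2=t, e−2=c, g−2=e, t−2=r, t−2=r, q−2=o, e−2=c → tcerroc; then reverse → correct.

correct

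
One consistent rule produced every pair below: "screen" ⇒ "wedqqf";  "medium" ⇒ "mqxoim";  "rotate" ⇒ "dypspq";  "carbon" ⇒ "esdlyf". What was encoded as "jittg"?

fully

s(18)→w(22) and c(2)→e(4) fit y≡19x+18 (mod 26); the inverse of 19 mod 26 is 11. This is an affine cipher: with a=0,…,z=25, each position x becomes (19x+18) mod 26.
Undoing it on jittg: j(9)→11·(9−18)≡5=f; i(8)→11·(8−18)≡20=u; t(19)→11·(19−18)≡11=l; t(19)→11·(19−18)≡11=l; g(6)→11·(6−18)≡24=y (all mod 26).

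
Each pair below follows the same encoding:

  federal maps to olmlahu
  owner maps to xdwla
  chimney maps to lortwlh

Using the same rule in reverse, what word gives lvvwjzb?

The shifts repeat in a cycle of length 2: positions 0,1,… shift by +9, +7, then the pattern repeats.
Undoing it on lvvwjzb: l−9=c, v−7=o, v−9=m, w−7=p, j−9=a, z−7=s, b−9=s.

compass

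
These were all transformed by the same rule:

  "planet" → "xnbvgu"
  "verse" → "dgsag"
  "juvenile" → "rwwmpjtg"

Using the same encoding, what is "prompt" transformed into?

xtpuru

It's a Vigenère-style cipher with numeric key [8,2,1]: position i shifts by key[i mod 3].
For prompt: p+8=x, r+2=t, o+1=p, m+8=u, p+2=r, t+1=u.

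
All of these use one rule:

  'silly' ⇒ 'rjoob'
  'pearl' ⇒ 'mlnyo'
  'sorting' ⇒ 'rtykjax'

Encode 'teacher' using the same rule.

s(18)→r(17) and i(8)→j(9) fit y≡19x+13 (mod 26); the inverse of 19 mod 26 is 11. Treating letters as 0–25, the rule is x ↦ 19x + 13 (mod 26).
For teacher: t(19)→19·19+13≡10=k; e(4)→19·4+13≡11=l; a(0)→19·0+13≡13=n; c(2)→19·2+13≡25=z; h(7)→19·7+13≡16=q; e(4)→19·4+13≡11=l; r(17)→19·17+13≡24=y (all mod 26).

klnzqly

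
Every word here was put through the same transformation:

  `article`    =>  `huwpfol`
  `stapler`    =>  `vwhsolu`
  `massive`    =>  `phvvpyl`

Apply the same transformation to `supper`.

The rule splits by letter class: vowels +7, consonants +3.
For supper: s(cons)+3=v, u(vowel)+7=b, p(cons)+3=s, p(cons)+3=s, e(vowel)+7=l, r(cons)+3=u.

vbsslu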